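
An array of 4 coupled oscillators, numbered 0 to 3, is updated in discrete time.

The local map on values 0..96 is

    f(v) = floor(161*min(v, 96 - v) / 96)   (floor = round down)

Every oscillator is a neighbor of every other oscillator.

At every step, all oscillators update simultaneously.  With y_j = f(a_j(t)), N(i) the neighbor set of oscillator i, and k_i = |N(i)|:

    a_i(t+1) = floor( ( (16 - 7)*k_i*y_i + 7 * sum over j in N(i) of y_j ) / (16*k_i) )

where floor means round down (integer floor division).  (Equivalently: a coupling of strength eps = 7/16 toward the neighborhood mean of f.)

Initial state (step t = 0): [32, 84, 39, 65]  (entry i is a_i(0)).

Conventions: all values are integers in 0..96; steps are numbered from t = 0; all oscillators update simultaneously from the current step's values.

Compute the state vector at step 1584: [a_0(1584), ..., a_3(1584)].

Simulating step by step:
t=0: [32, 84, 39, 65]
t=1: [49, 35, 54, 48]
t=2: [74, 65, 70, 75]
t=3: [39, 45, 41, 38]
t=4: [66, 70, 67, 65]
t=5: [48, 45, 48, 49]
t=6: [78, 76, 78, 78]
t=7: [30, 31, 30, 30]
t=8: [50, 50, 50, 50]
t=9: [77, 77, 77, 77]
t=10: [31, 31, 31, 31]
t=11: [51, 51, 51, 51]
t=12: [75, 75, 75, 75]
t=13: [35, 35, 35, 35]
t=14: [58, 58, 58, 58]
t=15: [63, 63, 63, 63]
t=16: [55, 55, 55, 55]
t=17: [68, 68, 68, 68]
t=18: [46, 46, 46, 46]
t=19: [77, 77, 77, 77]

Answer: [58, 58, 58, 58]
Key observation: The state at step 9, [77, 77, 77, 77], reappears at step 19: the system is in a cycle of period 10 from step 9 on.  Therefore the state at step 1584 equals the state at step 9 + ((1584 - 9) mod 10) = 14, which is [58, 58, 58, 58].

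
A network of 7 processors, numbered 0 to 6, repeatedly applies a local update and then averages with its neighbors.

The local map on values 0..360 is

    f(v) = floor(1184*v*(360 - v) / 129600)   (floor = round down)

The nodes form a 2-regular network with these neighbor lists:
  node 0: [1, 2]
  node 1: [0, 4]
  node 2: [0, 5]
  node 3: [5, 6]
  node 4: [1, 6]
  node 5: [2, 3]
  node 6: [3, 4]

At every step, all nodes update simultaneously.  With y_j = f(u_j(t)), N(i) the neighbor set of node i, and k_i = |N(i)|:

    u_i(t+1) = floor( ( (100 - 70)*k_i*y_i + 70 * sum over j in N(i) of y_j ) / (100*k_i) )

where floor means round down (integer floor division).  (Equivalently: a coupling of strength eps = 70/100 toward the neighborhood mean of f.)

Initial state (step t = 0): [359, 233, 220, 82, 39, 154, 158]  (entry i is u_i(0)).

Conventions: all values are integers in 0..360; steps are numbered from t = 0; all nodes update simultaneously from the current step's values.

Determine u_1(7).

Answer: u_1(7) = 184

Derivation:
t=0: [359, 233, 220, 82, 39, 154, 158]
t=1: [193, 121, 186, 265, 230, 257, 200]
t=2: [283, 277, 275, 255, 276, 255, 263]
t=3: [207, 206, 218, 240, 218, 233, 229]
t=4: [286, 286, 280, 269, 281, 271, 272]
t=5: [196, 196, 205, 220, 204, 215, 214]
t=6: [291, 291, 288, 283, 289, 285, 285]
t=7: [185, 184, 189, 196, 188, 194, 193]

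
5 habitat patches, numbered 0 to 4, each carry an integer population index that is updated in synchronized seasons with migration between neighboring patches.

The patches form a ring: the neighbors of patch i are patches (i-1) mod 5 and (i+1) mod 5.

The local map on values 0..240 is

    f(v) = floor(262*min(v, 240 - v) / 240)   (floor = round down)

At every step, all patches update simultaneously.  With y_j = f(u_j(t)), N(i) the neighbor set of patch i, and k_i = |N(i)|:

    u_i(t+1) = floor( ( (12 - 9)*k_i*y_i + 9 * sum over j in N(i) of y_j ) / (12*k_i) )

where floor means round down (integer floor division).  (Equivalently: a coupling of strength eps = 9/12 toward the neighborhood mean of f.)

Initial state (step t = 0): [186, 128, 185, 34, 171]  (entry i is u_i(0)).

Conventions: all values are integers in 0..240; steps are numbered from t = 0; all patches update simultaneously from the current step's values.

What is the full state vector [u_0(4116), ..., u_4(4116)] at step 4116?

Simulating step by step:
t=0: [186, 128, 185, 34, 171]
t=1: [88, 74, 74, 59, 54]
t=2: [75, 86, 74, 67, 74]
t=3: [85, 83, 82, 78, 77]
t=4: [88, 90, 87, 86, 87]
t=5: [96, 95, 95, 93, 94]
t=6: [102, 103, 102, 102, 102]
t=7: [111, 111, 111, 111, 111]
t=8: [121, 121, 121, 121, 121]
t=9: [129, 129, 129, 129, 129]
t=10: [121, 121, 121, 121, 121]

Answer: [121, 121, 121, 121, 121]
Key observation: The state at step 8, [121, 121, 121, 121, 121], reappears at step 10: the system is in a cycle of period 2 from step 8 on.  Therefore the state at step 4116 equals the state at step 8 + ((4116 - 8) mod 2) = 8, which is [121, 121, 121, 121, 121].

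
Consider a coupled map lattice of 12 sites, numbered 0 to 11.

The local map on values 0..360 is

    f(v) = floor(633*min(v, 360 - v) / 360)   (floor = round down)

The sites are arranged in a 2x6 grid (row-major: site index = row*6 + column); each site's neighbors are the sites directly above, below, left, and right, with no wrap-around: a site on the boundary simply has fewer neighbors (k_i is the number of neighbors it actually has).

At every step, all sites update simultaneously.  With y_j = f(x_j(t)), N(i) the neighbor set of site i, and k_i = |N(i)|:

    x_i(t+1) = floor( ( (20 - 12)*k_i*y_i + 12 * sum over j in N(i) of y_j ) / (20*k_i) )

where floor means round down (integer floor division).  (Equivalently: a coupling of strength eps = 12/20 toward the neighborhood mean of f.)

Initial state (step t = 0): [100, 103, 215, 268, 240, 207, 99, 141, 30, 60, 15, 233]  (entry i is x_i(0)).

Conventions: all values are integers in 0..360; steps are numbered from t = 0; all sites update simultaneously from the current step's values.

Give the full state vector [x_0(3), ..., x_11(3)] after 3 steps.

Answer: [113, 119, 134, 162, 166, 167, 115, 130, 172, 208, 207, 188]

Derivation:
t=0: [100, 103, 215, 268, 240, 207, 99, 141, 30, 60, 15, 233]
t=1: [176, 207, 180, 178, 175, 237, 196, 180, 142, 89, 118, 177]
t=2: [290, 295, 292, 280, 269, 271, 302, 287, 257, 216, 237, 251]
t=3: [113, 119, 134, 162, 166, 167, 115, 130, 172, 208, 207, 188]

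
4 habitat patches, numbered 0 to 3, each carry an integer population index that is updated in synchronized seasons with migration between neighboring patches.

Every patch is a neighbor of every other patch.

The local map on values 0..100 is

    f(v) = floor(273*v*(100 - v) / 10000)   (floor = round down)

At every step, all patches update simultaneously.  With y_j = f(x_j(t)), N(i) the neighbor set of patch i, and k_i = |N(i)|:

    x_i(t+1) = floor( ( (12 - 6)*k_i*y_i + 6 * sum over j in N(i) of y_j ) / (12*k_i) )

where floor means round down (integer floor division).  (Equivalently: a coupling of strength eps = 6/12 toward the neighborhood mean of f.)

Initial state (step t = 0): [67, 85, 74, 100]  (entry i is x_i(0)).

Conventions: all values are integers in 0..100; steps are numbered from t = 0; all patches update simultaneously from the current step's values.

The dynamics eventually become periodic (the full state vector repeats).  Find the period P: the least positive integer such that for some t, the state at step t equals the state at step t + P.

Answer: 2
Key observation: The state at step 4, [62, 62, 62, 62], reappears at step 6 — and no state repeats earlier — so the cycle the system enters has period 2.

Derivation:
t=0: [67, 85, 74, 100]
t=1: [44, 35, 41, 24]
t=2: [63, 61, 62, 57]
t=3: [63, 64, 64, 64]
t=4: [62, 62, 62, 62]
t=5: [64, 64, 64, 64]
t=6: [62, 62, 62, 62]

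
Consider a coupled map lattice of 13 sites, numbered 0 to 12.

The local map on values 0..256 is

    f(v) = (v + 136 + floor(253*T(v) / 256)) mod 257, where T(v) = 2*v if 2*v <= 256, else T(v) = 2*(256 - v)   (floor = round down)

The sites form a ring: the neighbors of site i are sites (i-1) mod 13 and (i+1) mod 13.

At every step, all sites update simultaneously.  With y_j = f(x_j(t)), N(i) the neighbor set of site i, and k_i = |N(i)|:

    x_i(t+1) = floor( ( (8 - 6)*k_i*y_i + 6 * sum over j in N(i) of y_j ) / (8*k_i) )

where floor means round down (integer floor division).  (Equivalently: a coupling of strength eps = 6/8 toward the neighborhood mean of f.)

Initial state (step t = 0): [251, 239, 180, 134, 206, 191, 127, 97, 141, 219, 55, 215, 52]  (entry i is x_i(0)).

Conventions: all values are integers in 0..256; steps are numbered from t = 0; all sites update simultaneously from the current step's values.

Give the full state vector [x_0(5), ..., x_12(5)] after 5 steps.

Answer: [194, 191, 195, 191, 186, 174, 166, 163, 166, 175, 182, 191, 190]

Derivation:
t=0: [251, 239, 180, 134, 206, 191, 127, 97, 141, 219, 55, 215, 52]
t=1: [103, 168, 204, 210, 215, 118, 136, 134, 188, 151, 140, 71, 126]
t=2: [224, 193, 195, 179, 197, 217, 244, 233, 234, 227, 184, 210, 166]
t=3: [198, 184, 200, 197, 191, 170, 160, 152, 159, 176, 179, 204, 184]
t=4: [201, 193, 196, 193, 203, 214, 227, 230, 225, 217, 201, 201, 192]
t=5: [194, 191, 195, 191, 186, 174, 166, 163, 166, 175, 182, 191, 190]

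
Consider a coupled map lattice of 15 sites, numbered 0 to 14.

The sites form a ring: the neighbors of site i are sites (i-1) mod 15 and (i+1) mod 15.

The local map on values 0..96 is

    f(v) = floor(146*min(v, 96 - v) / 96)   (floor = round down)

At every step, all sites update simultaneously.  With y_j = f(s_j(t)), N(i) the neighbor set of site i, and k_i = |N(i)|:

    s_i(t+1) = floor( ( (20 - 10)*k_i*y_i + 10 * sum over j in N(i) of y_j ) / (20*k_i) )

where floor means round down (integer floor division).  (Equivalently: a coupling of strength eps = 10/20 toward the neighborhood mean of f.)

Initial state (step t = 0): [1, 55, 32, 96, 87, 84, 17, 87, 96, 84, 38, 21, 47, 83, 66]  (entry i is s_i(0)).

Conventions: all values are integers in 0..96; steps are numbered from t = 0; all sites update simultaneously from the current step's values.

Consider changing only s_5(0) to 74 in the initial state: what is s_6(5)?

Answer: s_6(5) = 52
Key observation: This trace re-runs the system from the modified initial state.

Derivation:
t=0: [1, 55, 32, 96, 87, 74, 17, 87, 96, 84, 38, 21, 47, 83, 66]
t=1: [27, 43, 39, 15, 14, 26, 24, 12, 7, 23, 40, 47, 48, 38, 27]
t=2: [47, 57, 51, 31, 25, 33, 32, 20, 18, 34, 56, 68, 68, 57, 45]
t=3: [67, 64, 60, 50, 43, 46, 44, 33, 33, 47, 53, 46, 46, 57, 66]
t=4: [45, 48, 56, 64, 67, 67, 62, 54, 55, 64, 67, 68, 66, 58, 48]
t=5: [70, 68, 60, 50, 45, 45, 52, 59, 58, 50, 44, 43, 47, 58, 67]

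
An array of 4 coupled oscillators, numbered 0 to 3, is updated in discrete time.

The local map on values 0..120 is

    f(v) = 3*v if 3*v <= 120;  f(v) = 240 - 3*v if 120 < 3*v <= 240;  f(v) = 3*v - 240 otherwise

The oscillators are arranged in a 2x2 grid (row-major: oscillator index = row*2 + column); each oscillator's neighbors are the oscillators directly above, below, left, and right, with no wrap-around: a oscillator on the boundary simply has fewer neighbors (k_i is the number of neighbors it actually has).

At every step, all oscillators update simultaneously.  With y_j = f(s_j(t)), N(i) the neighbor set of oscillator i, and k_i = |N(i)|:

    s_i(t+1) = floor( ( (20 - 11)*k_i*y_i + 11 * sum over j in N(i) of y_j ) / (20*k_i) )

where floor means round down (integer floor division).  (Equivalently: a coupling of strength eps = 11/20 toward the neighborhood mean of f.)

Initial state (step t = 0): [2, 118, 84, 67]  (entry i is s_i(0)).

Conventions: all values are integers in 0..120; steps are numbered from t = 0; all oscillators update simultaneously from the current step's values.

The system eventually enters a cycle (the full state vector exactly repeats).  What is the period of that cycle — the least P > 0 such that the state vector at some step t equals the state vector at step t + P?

Answer: 2
Key observation: The state at step 18, [48, 48, 48, 48], reappears at step 20 — and no state repeats earlier — so the cycle the system enters has period 2.

Derivation:
t=0: [2, 118, 84, 67]
t=1: [37, 63, 17, 52]
t=2: [78, 76, 76, 65]
t=3: [9, 19, 19, 26]
t=4: [43, 54, 54, 66]
t=5: [92, 77, 77, 61]
t=6: [21, 29, 29, 30]
t=7: [76, 81, 81, 88]
t=8: [7, 11, 11, 12]
t=9: [27, 30, 30, 34]
t=10: [85, 90, 90, 95]
t=11: [23, 30, 30, 36]
t=12: [80, 89, 89, 98]
t=13: [14, 27, 27, 39]
t=14: [63, 80, 80, 97]
t=15: [22, 28, 28, 22]
t=16: [75, 74, 74, 75]
t=17: [16, 16, 16, 16]
t=18: [48, 48, 48, 48]
t=19: [96, 96, 96, 96]
t=20: [48, 48, 48, 48]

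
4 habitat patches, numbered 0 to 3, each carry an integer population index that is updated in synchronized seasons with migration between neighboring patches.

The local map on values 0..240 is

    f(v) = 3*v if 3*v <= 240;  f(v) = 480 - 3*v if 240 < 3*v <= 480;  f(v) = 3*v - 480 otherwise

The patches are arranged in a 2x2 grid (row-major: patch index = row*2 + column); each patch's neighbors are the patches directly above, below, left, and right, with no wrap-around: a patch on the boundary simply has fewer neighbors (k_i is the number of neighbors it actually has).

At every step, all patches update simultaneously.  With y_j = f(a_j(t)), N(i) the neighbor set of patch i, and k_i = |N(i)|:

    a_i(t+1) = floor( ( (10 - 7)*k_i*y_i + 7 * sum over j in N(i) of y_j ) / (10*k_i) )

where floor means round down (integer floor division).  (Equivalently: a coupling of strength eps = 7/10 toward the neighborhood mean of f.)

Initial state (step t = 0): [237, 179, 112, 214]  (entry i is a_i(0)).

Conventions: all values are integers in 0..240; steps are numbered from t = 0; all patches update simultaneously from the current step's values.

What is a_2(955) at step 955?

Simulating step by step:
t=0: [237, 179, 112, 214]
t=1: [139, 154, 180, 118]
t=2: [46, 71, 84, 65]
t=3: [195, 180, 184, 212]
t=4: [77, 109, 112, 93]
t=5: [173, 197, 194, 164]
t=6: [86, 51, 48, 78]
t=7: [170, 205, 202, 174]
t=8: [100, 65, 63, 103]
t=9: [188, 181, 179, 185]
t=10: [67, 74, 72, 64]
t=11: [213, 204, 202, 210]
t=12: [138, 147, 145, 135]
t=13: [49, 61, 62, 51]
t=14: [173, 159, 160, 175]
t=15: [12, 30, 29, 14]
t=16: [72, 54, 53, 74]
t=17: [177, 201, 201, 178]
t=18: [101, 73, 73, 102]
t=19: [206, 188, 188, 205]
t=20: [100, 120, 120, 99]
t=21: [138, 163, 163, 138]
t=22: [26, 48, 48, 26]
t=23: [124, 97, 97, 124]
t=24: [164, 132, 132, 164]
t=25: [62, 33, 33, 62]
t=26: [125, 159, 159, 125]
t=27: [33, 74, 74, 33]
t=28: [185, 135, 135, 185]
t=29: [75, 75, 75, 75]
t=30: [225, 225, 225, 225]
t=31: [195, 195, 195, 195]
t=32: [105, 105, 105, 105]
t=33: [165, 165, 165, 165]
t=34: [15, 15, 15, 15]
t=35: [45, 45, 45, 45]
t=36: [135, 135, 135, 135]
t=37: [75, 75, 75, 75]

Answer: a_2(955) = 45
Key observation: The state at step 29, [75, 75, 75, 75], reappears at step 37: the system is in a cycle of period 8 from step 29 on.  Therefore the state at step 955 equals the state at step 29 + ((955 - 29) mod 8) = 35, which is [45, 45, 45, 45].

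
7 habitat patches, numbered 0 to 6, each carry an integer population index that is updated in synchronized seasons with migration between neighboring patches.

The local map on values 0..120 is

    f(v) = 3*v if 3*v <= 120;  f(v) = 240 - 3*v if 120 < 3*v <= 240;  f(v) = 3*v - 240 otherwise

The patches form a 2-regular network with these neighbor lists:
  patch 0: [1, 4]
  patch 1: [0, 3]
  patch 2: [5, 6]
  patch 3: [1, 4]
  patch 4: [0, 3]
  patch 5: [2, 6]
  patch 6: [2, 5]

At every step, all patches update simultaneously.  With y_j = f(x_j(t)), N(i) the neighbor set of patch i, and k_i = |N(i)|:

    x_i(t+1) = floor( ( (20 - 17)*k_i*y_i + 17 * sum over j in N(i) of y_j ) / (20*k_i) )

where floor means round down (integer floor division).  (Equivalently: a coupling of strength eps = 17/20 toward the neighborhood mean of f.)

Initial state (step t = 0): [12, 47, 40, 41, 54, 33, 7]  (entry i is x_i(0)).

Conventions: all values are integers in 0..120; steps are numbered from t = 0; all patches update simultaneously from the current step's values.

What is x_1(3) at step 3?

Simulating step by step:
t=0: [12, 47, 40, 41, 54, 33, 7]
t=1: [80, 79, 69, 92, 76, 74, 96]
t=2: [6, 15, 33, 11, 17, 37, 28]
t=3: [43, 28, 97, 45, 29, 94, 101]

Answer: x_1(3) = 28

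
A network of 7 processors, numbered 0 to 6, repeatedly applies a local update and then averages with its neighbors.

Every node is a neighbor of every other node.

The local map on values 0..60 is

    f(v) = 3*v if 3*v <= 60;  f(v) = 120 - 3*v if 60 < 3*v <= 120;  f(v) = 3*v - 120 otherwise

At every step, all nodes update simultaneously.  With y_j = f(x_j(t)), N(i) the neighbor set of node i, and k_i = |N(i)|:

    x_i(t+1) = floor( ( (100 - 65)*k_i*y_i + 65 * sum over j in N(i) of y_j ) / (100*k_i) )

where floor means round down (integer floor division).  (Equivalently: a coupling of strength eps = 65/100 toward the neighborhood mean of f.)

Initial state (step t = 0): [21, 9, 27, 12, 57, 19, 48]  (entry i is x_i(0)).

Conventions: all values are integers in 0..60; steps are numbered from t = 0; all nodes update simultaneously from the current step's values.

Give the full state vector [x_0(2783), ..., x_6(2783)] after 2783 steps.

Answer: [59, 58, 59, 59, 59, 59, 59]
Key observation: The state at step 14, [20, 19, 20, 20, 20, 20, 20], reappears at step 18: the system is in a cycle of period 4 from step 14 on.  Therefore the state at step 2783 equals the state at step 14 + ((2783 - 14) mod 4) = 15, which is [59, 58, 59, 59, 59, 59, 59].

Derivation:
t=0: [21, 9, 27, 12, 57, 19, 48]
t=1: [45, 38, 40, 40, 43, 45, 37]
t=2: [9, 7, 5, 5, 8, 9, 8]
t=3: [23, 21, 20, 20, 22, 23, 22]
t=4: [54, 55, 56, 56, 54, 54, 54]
t=5: [43, 44, 45, 45, 43, 43, 43]
t=6: [10, 11, 12, 12, 10, 10, 10]
t=7: [31, 32, 33, 33, 31, 31, 31]
t=8: [25, 24, 23, 23, 25, 25, 25]
t=9: [46, 47, 48, 48, 46, 46, 46]
t=10: [19, 20, 21, 21, 19, 19, 19]
t=11: [57, 58, 57, 57, 57, 57, 57]
t=12: [51, 52, 51, 51, 51, 51, 51]
t=13: [33, 34, 33, 33, 33, 33, 33]
t=14: [20, 19, 20, 20, 20, 20, 20]
t=15: [59, 58, 59, 59, 59, 59, 59]
t=16: [56, 55, 56, 56, 56, 56, 56]
t=17: [47, 46, 47, 47, 47, 47, 47]
t=18: [20, 19, 20, 20, 20, 20, 20]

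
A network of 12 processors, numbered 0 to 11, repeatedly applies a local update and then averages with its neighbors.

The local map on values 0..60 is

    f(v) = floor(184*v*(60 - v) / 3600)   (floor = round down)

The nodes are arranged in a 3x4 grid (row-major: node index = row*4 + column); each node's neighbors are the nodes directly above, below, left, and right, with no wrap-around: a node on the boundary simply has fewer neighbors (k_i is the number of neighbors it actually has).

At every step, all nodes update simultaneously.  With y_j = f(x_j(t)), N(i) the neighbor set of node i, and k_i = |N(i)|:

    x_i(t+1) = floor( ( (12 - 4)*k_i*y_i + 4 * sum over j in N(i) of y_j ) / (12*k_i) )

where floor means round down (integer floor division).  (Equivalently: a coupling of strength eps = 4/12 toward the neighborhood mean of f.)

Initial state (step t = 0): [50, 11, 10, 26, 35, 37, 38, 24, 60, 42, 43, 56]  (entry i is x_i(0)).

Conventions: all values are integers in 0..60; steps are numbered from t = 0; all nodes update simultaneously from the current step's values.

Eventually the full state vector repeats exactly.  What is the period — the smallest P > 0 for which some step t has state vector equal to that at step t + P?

Simulating step by step:
t=0: [50, 11, 10, 26, 35, 37, 38, 24, 60, 42, 43, 56]
t=1: [28, 28, 29, 41, 36, 41, 40, 40, 13, 34, 34, 20]
t=2: [44, 44, 43, 40, 42, 40, 40, 39, 35, 42, 43, 40]
t=3: [35, 35, 37, 39, 38, 39, 39, 40, 42, 38, 37, 39]
t=4: [43, 43, 42, 41, 41, 41, 41, 40, 39, 41, 42, 41]
t=5: [37, 37, 38, 39, 39, 38, 38, 39, 40, 39, 38, 39]
t=6: [42, 42, 42, 41, 41, 41, 41, 41, 40, 41, 41, 41]
t=7: [38, 38, 38, 38, 39, 38, 38, 39, 39, 39, 39, 39]
t=8: [41, 42, 42, 41, 41, 41, 41, 41, 41, 41, 41, 41]
t=9: [38, 38, 38, 38, 39, 38, 38, 39, 39, 39, 39, 39]

Answer: 2
Key observation: The state at step 7, [38, 38, 38, 38, 39, 38, 38, 39, 39, 39, 39, 39], reappears at step 9 — and no state repeats earlier — so the cycle the system enters has period 2.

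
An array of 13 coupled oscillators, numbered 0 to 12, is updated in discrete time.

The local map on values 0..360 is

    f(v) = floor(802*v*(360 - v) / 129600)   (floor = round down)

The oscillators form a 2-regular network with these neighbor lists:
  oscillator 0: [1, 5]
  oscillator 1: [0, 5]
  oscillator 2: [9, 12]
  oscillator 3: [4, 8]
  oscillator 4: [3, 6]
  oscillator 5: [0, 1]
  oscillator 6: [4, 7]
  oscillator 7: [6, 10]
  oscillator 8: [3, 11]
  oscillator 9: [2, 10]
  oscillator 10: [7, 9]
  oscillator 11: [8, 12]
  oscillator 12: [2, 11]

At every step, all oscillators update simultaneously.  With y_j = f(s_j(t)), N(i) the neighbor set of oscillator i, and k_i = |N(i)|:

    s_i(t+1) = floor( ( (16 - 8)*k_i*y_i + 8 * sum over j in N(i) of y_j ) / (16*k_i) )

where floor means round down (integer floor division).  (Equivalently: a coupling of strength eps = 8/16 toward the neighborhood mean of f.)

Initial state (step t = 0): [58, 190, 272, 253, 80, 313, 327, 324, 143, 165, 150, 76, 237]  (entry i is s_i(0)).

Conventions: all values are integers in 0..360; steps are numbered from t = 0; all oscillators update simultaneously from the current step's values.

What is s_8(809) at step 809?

Simulating step by step:
t=0: [58, 190, 272, 253, 80, 313, 327, 324, 143, 165, 150, 76, 237]
t=1: [126, 149, 168, 166, 127, 122, 85, 101, 171, 185, 164, 159, 160]
t=2: [184, 187, 199, 195, 177, 183, 158, 166, 198, 199, 189, 197, 198]
t=3: [200, 200, 198, 199, 199, 200, 198, 198, 198, 198, 198, 198, 198]
t=4: [198, 198, 198, 198, 198, 198, 198, 198, 198, 198, 198, 198, 198]
t=5: [198, 198, 198, 198, 198, 198, 198, 198, 198, 198, 198, 198, 198]

Answer: s_8(809) = 198
Key observation: The state at step 4, [198, 198, 198, 198, 198, 198, 198, 198, 198, 198, 198, 198, 198], reappears at step 5: the system is in a cycle of period 1 from step 4 on.  Therefore the state at step 809 equals the state at step 4 + ((809 - 4) mod 1) = 4, which is [198, 198, 198, 198, 198, 198, 198, 198, 198, 198, 198, 198, 198].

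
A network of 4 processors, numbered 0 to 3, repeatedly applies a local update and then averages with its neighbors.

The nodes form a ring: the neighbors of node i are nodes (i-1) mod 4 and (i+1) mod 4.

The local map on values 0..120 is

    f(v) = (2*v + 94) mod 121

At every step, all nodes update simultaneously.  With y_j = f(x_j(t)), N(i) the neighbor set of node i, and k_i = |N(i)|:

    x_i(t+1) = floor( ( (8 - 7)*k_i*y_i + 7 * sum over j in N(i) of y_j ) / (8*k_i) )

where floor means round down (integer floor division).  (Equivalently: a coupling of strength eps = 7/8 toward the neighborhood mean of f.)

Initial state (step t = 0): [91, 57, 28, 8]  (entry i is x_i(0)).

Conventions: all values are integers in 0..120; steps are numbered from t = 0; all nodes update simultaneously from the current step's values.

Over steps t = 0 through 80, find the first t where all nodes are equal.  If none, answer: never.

Answer: 30
Key observation: Synchronization is absorbing here: once all nodes are equal they stay equal, and step 30 is the first all-equal step.

Derivation:
t=0: [91, 57, 28, 8]  (not all equal)
t=1: [90, 38, 89, 41]  (not all equal)
t=2: [49, 33, 49, 34]  (not all equal)
t=3: [43, 67, 43, 67]  (not all equal)
t=4: [101, 65, 101, 65]  (not all equal)
t=5: [96, 60, 96, 60]  (not all equal)
t=6: [86, 50, 86, 50]  (not all equal)
t=7: [66, 30, 66, 30]  (not all equal)
t=8: [42, 96, 42, 96]  (not all equal)
t=9: [45, 55, 45, 55]  (not all equal)
t=10: [80, 65, 80, 65]  (not all equal)
t=11: [91, 23, 91, 23]  (not all equal)
t=12: [20, 32, 20, 32]  (not all equal)
t=13: [34, 16, 34, 16]  (not all equal)
t=14: [9, 36, 9, 36]  (not all equal)
t=15: [53, 103, 53, 103]  (not all equal)
t=16: [60, 76, 60, 76]  (not all equal)
t=17: [15, 81, 15, 81]  (not all equal)
t=18: [12, 4, 12, 4]  (not all equal)
t=19: [104, 116, 104, 116]  (not all equal)
t=20: [81, 63, 81, 63]  (not all equal)
t=21: [88, 24, 88, 24]  (not all equal)
t=22: [21, 27, 21, 27]  (not all equal)
t=23: [25, 16, 25, 16]  (not all equal)
t=24: [7, 20, 7, 20]  (not all equal)
t=25: [24, 96, 24, 96]  (not all equal)
t=26: [41, 23, 41, 23]  (not all equal)
t=27: [23, 50, 23, 50]  (not all equal)
t=28: [66, 25, 66, 25]  (not all equal)
t=29: [33, 94, 33, 94]  (not all equal)
t=30: [39, 39, 39, 39]  (all equal)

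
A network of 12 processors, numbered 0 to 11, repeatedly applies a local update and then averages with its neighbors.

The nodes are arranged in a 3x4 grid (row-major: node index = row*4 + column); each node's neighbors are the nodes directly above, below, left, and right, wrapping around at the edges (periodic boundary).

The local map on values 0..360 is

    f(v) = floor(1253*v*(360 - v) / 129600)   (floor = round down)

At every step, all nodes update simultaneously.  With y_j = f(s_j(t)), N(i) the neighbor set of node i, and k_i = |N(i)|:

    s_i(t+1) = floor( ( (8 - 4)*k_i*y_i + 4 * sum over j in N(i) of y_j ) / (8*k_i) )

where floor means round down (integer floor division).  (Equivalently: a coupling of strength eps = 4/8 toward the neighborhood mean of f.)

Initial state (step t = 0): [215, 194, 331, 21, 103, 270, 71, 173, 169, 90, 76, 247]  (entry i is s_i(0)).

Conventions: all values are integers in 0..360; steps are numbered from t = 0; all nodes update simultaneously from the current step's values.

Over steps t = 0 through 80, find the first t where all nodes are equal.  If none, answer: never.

Answer: 18
Key observation: Synchronization is absorbing here: once all nodes are equal they stay equal, and step 18 is the first all-equal step.

Derivation:
t=0: [215, 194, 331, 21, 103, 270, 71, 173, 169, 90, 76, 247]  (not all equal)
t=1: [268, 263, 144, 155, 272, 241, 204, 254, 288, 250, 203, 247]  (not all equal)
t=2: [242, 258, 296, 286, 237, 269, 296, 269, 225, 261, 296, 268]  (not all equal)
t=3: [267, 245, 194, 218, 270, 238, 196, 231, 277, 245, 198, 233]  (not all equal)
t=4: [248, 273, 304, 290, 245, 276, 303, 285, 240, 271, 302, 282]  (not all equal)
t=5: [255, 225, 177, 204, 258, 224, 178, 208, 262, 229, 181, 212]  (not all equal)
t=6: [266, 290, 309, 300, 265, 290, 309, 299, 262, 288, 308, 298]  (not all equal)
t=7: [228, 196, 160, 180, 229, 196, 160, 181, 231, 199, 162, 183]  (not all equal)
t=8: [295, 307, 309, 309, 295, 307, 309, 309, 294, 306, 310, 309]  (not all equal)
t=9: [177, 160, 152, 156, 177, 160, 152, 156, 178, 160, 151, 156]  (not all equal)
t=10: [311, 309, 305, 307, 311, 309, 305, 307, 311, 309, 305, 307]  (not all equal)
t=11: [148, 152, 160, 156, 148, 152, 160, 156, 148, 152, 160, 156]  (not all equal)
t=12: [303, 305, 308, 306, 303, 305, 308, 306, 303, 305, 308, 306]  (not all equal)
t=13: [164, 161, 155, 159, 164, 161, 155, 159, 164, 161, 155, 159]  (not all equal)
t=14: [309, 308, 307, 308, 309, 308, 307, 308, 309, 308, 307, 308]  (not all equal)
t=15: [152, 154, 156, 154, 152, 154, 156, 154, 152, 154, 156, 154]  (not all equal)
t=16: [305, 306, 306, 306, 305, 306, 306, 306, 305, 306, 306, 306]  (not all equal)
t=17: [161, 159, 159, 159, 161, 159, 159, 159, 161, 159, 159, 159]  (not all equal)
t=18: [308, 308, 308, 308, 308, 308, 308, 308, 308, 308, 308, 308]  (all equal)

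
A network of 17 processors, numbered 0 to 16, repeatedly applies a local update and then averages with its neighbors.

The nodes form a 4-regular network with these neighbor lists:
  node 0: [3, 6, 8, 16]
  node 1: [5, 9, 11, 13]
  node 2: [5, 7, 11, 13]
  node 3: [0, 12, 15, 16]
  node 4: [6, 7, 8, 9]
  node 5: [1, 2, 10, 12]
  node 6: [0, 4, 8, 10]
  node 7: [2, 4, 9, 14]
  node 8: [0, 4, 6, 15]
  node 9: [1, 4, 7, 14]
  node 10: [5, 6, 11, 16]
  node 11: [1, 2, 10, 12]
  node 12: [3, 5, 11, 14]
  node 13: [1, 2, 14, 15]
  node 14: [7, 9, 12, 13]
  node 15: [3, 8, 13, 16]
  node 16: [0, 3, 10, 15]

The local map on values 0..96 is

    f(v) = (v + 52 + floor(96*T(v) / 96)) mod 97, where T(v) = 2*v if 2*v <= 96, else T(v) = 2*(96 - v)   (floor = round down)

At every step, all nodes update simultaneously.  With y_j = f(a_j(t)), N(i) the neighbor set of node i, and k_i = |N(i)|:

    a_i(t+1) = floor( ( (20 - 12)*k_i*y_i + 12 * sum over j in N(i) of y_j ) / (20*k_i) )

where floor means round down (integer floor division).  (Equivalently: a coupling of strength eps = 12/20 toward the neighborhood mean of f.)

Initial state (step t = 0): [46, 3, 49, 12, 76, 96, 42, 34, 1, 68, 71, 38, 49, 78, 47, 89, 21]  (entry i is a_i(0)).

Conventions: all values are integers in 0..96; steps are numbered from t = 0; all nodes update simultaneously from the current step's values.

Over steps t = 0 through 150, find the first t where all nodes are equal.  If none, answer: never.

Simulating step by step:
t=0: [46, 3, 49, 12, 76, 96, 42, 34, 1, 68, 71, 38, 49, 78, 47, 89, 21]  (not all equal)
t=1: [73, 64, 37, 60, 69, 41, 76, 59, 67, 74, 63, 48, 46, 60, 69, 57, 54]  (not all equal)
t=2: [79, 69, 64, 87, 78, 80, 75, 79, 78, 78, 70, 49, 73, 82, 82, 88, 87]  (not all equal)
t=3: [66, 61, 63, 63, 69, 73, 71, 70, 67, 69, 60, 47, 58, 68, 67, 61, 63]  (not all equal)
t=4: [81, 83, 82, 84, 77, 81, 79, 78, 80, 79, 84, 90, 85, 82, 80, 83, 84]  (not all equal)
t=5: [65, 64, 64, 63, 68, 64, 67, 68, 67, 67, 63, 60, 62, 65, 66, 64, 63]  (not all equal)
t=6: [82, 83, 82, 83, 79, 83, 80, 80, 80, 80, 83, 85, 84, 82, 81, 82, 83]  (not all equal)
t=7: [65, 64, 64, 64, 67, 64, 66, 66, 66, 66, 64, 63, 63, 65, 65, 65, 64]  (not all equal)
t=8: [82, 82, 82, 82, 80, 83, 81, 81, 81, 81, 82, 83, 83, 82, 82, 82, 82]  (not all equal)
t=9: [65, 64, 64, 64, 66, 64, 65, 65, 65, 65, 64, 64, 64, 65, 65, 65, 65]  (not all equal)
t=10: [82, 82, 82, 82, 81, 83, 82, 82, 81, 82, 82, 83, 82, 82, 82, 82, 82]  (not all equal)
t=11: [65, 64, 64, 65, 65, 64, 65, 65, 65, 65, 64, 64, 64, 65, 65, 65, 65]  (not all equal)
t=12: [82, 82, 82, 82, 82, 83, 82, 82, 82, 82, 82, 83, 82, 82, 82, 82, 82]  (not all equal)
t=13: [65, 64, 64, 65, 65, 64, 65, 65, 65, 65, 64, 64, 64, 65, 65, 65, 65]  (not all equal)

Answer: never
Key observation: The state at step 11 reappears at step 13 — the system is in a cycle of period 2 from step 11 on.  No step 0..13 is synchronized, and the cycle repeats forever, so no step up to 150 (or ever) has all nodes equal.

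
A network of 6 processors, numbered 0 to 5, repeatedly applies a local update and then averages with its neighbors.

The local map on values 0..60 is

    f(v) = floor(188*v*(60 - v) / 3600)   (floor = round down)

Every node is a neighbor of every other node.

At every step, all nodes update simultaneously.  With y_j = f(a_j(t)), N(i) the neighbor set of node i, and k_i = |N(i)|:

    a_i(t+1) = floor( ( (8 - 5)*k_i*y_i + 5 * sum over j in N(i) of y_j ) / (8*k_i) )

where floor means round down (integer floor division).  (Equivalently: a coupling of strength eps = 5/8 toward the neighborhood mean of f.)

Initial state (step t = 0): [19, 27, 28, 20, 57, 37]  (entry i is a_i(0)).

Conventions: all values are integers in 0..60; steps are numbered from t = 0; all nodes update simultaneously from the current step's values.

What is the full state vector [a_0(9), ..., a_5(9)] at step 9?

Answer: [38, 38, 38, 38, 38, 38]

Derivation:
t=0: [19, 27, 28, 20, 57, 37]
t=1: [38, 39, 39, 38, 30, 39]
t=2: [43, 42, 42, 43, 44, 42]
t=3: [38, 38, 38, 38, 37, 38]
t=4: [43, 43, 43, 43, 43, 43]
t=5: [38, 38, 38, 38, 38, 38]
t=6: [43, 43, 43, 43, 43, 43]
t=7: [38, 38, 38, 38, 38, 38]
t=8: [43, 43, 43, 43, 43, 43]
t=9: [38, 38, 38, 38, 38, 38]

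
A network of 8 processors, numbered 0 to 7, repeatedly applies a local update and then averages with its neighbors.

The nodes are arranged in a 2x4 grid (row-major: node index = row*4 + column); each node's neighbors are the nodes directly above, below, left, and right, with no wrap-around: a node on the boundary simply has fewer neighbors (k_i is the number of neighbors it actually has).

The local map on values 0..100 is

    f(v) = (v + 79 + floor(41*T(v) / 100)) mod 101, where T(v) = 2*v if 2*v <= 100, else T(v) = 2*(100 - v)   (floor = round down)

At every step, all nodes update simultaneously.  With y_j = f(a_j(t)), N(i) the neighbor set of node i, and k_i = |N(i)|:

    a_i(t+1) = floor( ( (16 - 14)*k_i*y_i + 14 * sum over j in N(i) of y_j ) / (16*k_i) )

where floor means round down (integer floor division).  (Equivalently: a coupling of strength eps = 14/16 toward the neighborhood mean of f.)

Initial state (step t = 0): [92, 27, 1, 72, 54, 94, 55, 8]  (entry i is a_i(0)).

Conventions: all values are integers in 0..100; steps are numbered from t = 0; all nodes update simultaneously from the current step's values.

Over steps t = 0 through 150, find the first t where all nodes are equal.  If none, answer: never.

Simulating step by step:
t=0: [92, 27, 1, 72, 54, 94, 55, 8]  (not all equal)
t=1: [51, 71, 59, 84, 75, 57, 81, 73]  (not all equal)
t=2: [72, 69, 73, 71, 69, 72, 71, 74]  (not all equal)
t=3: [72, 72, 72, 72, 72, 72, 72, 72]  (all equal)

Answer: 3
Key observation: Synchronization is absorbing here: once all nodes are equal they stay equal, and step 3 is the first all-equal step.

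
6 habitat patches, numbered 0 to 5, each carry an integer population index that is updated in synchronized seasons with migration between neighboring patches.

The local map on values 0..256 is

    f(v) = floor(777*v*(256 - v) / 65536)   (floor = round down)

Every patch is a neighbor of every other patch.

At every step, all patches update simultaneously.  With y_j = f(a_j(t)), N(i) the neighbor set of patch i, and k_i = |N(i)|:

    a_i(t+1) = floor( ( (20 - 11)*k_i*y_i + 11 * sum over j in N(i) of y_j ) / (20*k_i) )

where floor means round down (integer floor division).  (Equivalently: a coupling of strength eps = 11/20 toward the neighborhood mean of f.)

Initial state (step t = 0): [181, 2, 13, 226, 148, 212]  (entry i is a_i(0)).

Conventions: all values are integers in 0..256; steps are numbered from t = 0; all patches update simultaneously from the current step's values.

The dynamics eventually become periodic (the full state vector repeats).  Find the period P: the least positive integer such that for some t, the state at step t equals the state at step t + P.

Simulating step by step:
t=0: [181, 2, 13, 226, 148, 212]
t=1: [118, 66, 76, 91, 128, 101]
t=2: [182, 166, 171, 177, 182, 179]
t=3: [163, 169, 167, 165, 163, 164]
t=4: [177, 176, 176, 177, 177, 177]
t=5: [165, 165, 165, 165, 165, 165]
t=6: [178, 178, 178, 178, 178, 178]
t=7: [164, 164, 164, 164, 164, 164]
t=8: [178, 178, 178, 178, 178, 178]

Answer: 2
Key observation: The state at step 6, [178, 178, 178, 178, 178, 178], reappears at step 8 — and no state repeats earlier — so the cycle the system enters has period 2.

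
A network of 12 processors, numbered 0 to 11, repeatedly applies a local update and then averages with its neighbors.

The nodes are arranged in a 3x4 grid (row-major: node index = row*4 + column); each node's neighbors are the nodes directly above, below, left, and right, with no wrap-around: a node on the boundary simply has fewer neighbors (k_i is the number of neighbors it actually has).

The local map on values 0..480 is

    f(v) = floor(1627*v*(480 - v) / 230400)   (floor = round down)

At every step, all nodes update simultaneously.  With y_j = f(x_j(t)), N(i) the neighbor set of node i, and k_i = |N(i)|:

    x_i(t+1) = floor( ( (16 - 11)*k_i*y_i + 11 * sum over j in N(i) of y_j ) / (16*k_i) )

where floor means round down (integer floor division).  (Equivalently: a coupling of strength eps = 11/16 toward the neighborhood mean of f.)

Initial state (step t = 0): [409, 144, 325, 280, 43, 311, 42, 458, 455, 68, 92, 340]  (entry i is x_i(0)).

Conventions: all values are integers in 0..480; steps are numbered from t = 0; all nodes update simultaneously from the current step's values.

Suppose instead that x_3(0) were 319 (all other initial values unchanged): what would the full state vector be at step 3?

Simulating step by step:
t=0: [409, 144, 325, 319, 43, 311, 42, 458, 455, 68, 92, 340]
t=1: [226, 319, 301, 259, 191, 253, 220, 211, 138, 222, 230, 216]
t=2: [384, 385, 386, 394, 383, 394, 399, 402, 376, 388, 403, 402]
t=3: [260, 253, 246, 238, 259, 246, 231, 226, 262, 246, 229, 220]

Answer: [260, 253, 246, 238, 259, 246, 231, 226, 262, 246, 229, 220]
Key observation: This trace re-runs the system from the modified initial state.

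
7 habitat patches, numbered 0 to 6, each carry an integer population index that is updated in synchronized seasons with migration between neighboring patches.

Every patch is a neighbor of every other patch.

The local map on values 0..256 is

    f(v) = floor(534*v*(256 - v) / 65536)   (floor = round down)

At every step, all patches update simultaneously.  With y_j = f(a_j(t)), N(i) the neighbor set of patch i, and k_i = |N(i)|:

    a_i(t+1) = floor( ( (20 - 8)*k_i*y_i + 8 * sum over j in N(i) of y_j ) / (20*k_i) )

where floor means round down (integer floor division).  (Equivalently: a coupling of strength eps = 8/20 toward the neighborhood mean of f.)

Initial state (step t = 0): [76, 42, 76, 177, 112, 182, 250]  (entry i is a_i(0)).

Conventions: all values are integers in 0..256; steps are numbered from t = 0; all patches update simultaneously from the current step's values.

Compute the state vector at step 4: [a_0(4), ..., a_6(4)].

Simulating step by step:
t=0: [76, 42, 76, 177, 112, 182, 250]
t=1: [103, 82, 103, 104, 113, 102, 50]
t=2: [124, 117, 124, 124, 125, 123, 100]
t=3: [132, 132, 132, 132, 132, 132, 129]
t=4: [133, 133, 133, 133, 133, 133, 133]

Answer: [133, 133, 133, 133, 133, 133, 133]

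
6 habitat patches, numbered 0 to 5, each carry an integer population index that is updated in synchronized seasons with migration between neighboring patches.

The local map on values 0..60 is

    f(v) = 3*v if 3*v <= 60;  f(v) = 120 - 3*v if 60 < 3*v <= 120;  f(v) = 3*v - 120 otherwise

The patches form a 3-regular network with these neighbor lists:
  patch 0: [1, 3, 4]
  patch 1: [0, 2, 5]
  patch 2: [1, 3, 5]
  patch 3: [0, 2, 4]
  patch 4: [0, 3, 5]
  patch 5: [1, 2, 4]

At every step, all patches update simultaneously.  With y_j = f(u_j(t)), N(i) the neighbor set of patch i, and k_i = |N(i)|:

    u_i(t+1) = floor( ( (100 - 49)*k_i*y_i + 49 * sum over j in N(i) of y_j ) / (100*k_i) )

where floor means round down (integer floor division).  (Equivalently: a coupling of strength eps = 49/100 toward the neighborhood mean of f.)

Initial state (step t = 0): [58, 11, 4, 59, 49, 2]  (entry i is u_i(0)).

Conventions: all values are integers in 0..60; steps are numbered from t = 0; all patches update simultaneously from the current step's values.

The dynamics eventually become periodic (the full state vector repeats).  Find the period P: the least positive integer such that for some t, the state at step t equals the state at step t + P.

Simulating step by step:
t=0: [58, 11, 4, 59, 49, 2]
t=1: [46, 28, 21, 44, 32, 14]
t=2: [20, 37, 43, 22, 24, 40]
t=3: [48, 15, 14, 46, 43, 10]
t=4: [24, 38, 36, 21, 16, 30]
t=5: [42, 17, 21, 46, 46, 26]
t=6: [17, 43, 47, 22, 19, 42]
t=7: [45, 17, 21, 48, 47, 17]
t=8: [23, 46, 49, 27, 25, 47]
t=9: [42, 25, 26, 39, 41, 25]
t=10: [11, 38, 36, 9, 10, 37]
t=11: [27, 11, 12, 26, 26, 12]
t=12: [39, 34, 36, 40, 40, 36]
t=13: [4, 13, 11, 2, 2, 11]
t=14: [14, 32, 29, 11, 11, 29]
t=15: [36, 29, 31, 34, 34, 31]
t=16: [17, 27, 26, 18, 18, 26]
t=17: [50, 41, 43, 51, 51, 43]
t=18: [26, 9, 11, 28, 28, 11]
t=19: [37, 31, 32, 36, 36, 32]
t=20: [12, 23, 22, 13, 13, 22]
t=21: [39, 49, 51, 40, 40, 51]
t=22: [5, 25, 26, 5, 5, 26]
t=23: [19, 39, 38, 19, 19, 38]
t=24: [48, 12, 13, 48, 48, 13]
t=25: [25, 35, 36, 26, 26, 36]
t=26: [39, 18, 17, 37, 37, 17]
t=27: [13, 44, 44, 14, 14, 44]
t=28: [35, 16, 16, 36, 36, 16]
t=29: [19, 42, 42, 18, 18, 42]
t=30: [47, 14, 13, 46, 46, 13]
t=31: [23, 37, 36, 21, 21, 36]
t=32: [46, 16, 18, 48, 48, 18]
t=33: [24, 45, 48, 27, 27, 48]
t=34: [39, 23, 24, 38, 38, 24]
t=35: [11, 42, 41, 12, 12, 41]
t=36: [29, 9, 8, 30, 30, 8]
t=37: [31, 27, 25, 29, 29, 25]
t=38: [30, 39, 42, 33, 33, 42]
t=39: [22, 8, 7, 20, 20, 7]
t=40: [51, 27, 27, 52, 52, 27]
t=41: [34, 38, 38, 36, 36, 38]
t=42: [14, 7, 6, 12, 12, 6]
t=43: [36, 23, 21, 34, 34, 21]
t=44: [20, 46, 49, 23, 23, 49]
t=45: [50, 27, 29, 48, 48, 29]
t=46: [29, 35, 32, 26, 26, 32]
t=47: [33, 20, 25, 37, 37, 25]
t=48: [23, 48, 41, 16, 16, 41]
t=49: [45, 21, 13, 41, 41, 13]
t=50: [17, 44, 36, 10, 10, 36]
t=51: [37, 18, 14, 30, 30, 14]
t=52: [23, 42, 42, 28, 28, 42]
t=53: [38, 13, 10, 33, 33, 10]
t=54: [16, 30, 30, 20, 20, 30]
t=55: [48, 32, 34, 53, 53, 34]
t=56: [28, 22, 22, 33, 33, 22]
t=57: [34, 51, 48, 28, 28, 48]
t=58: [26, 27, 27, 31, 31, 27]
t=59: [36, 39, 37, 31, 31, 37]
t=60: [15, 6, 10, 21, 21, 10]
t=61: [44, 26, 32, 50, 50, 32]
t=62: [22, 31, 27, 26, 26, 27]
t=63: [45, 35, 37, 43, 43, 37]
t=64: [13, 13, 9, 9, 9, 9]
t=65: [35, 35, 28, 28, 28, 28]
t=66: [21, 21, 32, 32, 32, 32]
t=67: [46, 46, 29, 29, 29, 29]
t=68: [22, 22, 30, 30, 30, 30]
t=69: [46, 46, 33, 33, 33, 33]
t=70: [18, 18, 20, 20, 20, 20]
t=71: [55, 55, 59, 59, 59, 59]
t=72: [48, 48, 55, 55, 55, 55]
t=73: [30, 30, 41, 41, 41, 41]
t=74: [21, 21, 7, 7, 7, 7]
t=75: [45, 45, 26, 26, 26, 26]
t=76: [23, 23, 37, 37, 37, 37]
t=77: [37, 37, 15, 15, 15, 15]
t=78: [20, 20, 39, 39, 39, 39]
t=79: [41, 41, 12, 12, 12, 12]
t=80: [13, 13, 30, 30, 30, 30]
t=81: [36, 36, 31, 31, 31, 31]
t=82: [16, 16, 24, 24, 24, 24]
t=83: [48, 48, 48, 48, 48, 48]
t=84: [24, 24, 24, 24, 24, 24]
t=85: [48, 48, 48, 48, 48, 48]

Answer: 2
Key observation: The state at step 83, [48, 48, 48, 48, 48, 48], reappears at step 85 — and no state repeats earlier — so the cycle the system enters has period 2.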